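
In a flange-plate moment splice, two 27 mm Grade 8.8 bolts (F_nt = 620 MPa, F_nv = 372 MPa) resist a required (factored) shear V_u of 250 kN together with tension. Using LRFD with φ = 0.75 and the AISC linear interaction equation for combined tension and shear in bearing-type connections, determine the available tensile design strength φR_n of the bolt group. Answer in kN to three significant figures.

276 kN

A_b = π·27²/4 = 572.6 mm²; f_rv = 250 × 1000 / (2 × 572.6) = 218.3 MPa.
F'_nt = 1.3 F_nt − (F_nt / φF_nv) f_rv = 1.3·620 − (620/(0.75·372))·218.3 = 320.8 MPa, capped at F_nt → F'_nt = 320.8 MPa.
R_n = F'_nt · A_b · n = 320.8 × 572.6 × 2 / 1000 = 367.4 kN.
Design strength φR_n = 0.75 × 367.4 = 276 kN.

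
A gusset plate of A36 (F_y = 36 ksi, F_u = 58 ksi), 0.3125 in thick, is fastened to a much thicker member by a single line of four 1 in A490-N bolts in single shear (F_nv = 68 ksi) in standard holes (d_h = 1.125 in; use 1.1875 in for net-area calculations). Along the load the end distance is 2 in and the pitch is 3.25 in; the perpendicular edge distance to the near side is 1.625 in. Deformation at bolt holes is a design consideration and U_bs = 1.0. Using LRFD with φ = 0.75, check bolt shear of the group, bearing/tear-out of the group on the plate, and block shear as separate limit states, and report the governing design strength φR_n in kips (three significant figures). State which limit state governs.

73.5 kips (block shear governs)

Bolt shear: A_b = π·1²/4 = 0.7854 in²; R_n = 68 × 0.7854 × 4 × 1 = 213.6 kips → 0.75 × 213.6 = 160 kips.
Bearing: edge l_c = 1.438, r_n = 31.27 kips; interior l_c = 2.125, r_n = 43.5 kips; R_n = 31.27 + 3·43.5 = 161.8 kips → 121 kips.
Block shear: A_gv = 3.672, A_nv = 2.373, A_nt = 0.3223 in²; R_n = min(0.6F_uA_nv, 0.6F_yA_gv) + U_bs·F_u·A_nt = 98 kips → 73.5 kips.
Block shear governs: 73.5 kips.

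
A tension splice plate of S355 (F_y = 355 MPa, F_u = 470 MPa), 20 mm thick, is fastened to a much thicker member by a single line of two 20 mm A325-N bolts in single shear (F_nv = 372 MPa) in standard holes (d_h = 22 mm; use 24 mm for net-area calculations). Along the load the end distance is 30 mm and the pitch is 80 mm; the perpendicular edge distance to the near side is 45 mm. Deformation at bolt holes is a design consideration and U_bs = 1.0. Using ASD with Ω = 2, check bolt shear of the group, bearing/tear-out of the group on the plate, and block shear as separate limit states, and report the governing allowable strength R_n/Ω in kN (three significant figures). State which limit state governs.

Bolt shear: A_b = π·20²/4 = 314.2 mm²; R_n = 372 × 314.2 × 2 × 1 / 1000 = 233.7 kN → 233.7 / 2 = 117 kN.
Bearing: edge l_c = 19, r_n = 214.3 kN; interior l_c = 58, r_n = 451.2 kN; R_n = 214.3 + 1·451.2 = 665.5 kN → 333 kN.
Block shear: A_gv = 2200, A_nv = 1480, A_nt = 660 mm²; R_n = min(0.6F_uA_nv, 0.6F_yA_gv) + U_bs·F_u·A_nt = 727.6 kN → 364 kN.
Bolt shear governs: 117 kN.

117 kN (bolt shear governs)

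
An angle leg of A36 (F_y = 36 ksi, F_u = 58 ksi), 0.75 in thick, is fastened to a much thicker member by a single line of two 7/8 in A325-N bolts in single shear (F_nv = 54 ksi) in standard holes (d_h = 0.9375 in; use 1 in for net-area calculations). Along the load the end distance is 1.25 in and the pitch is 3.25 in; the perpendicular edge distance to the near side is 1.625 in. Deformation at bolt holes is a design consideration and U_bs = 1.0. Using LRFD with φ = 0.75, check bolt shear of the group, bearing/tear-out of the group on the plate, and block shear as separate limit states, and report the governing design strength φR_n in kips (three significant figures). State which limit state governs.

48.7 kips (bolt shear governs)

Bolt shear: A_b = π·0.875²/4 = 0.6013 in²; R_n = 54 × 0.6013 × 2 × 1 = 64.94 kips → 0.75 × 64.94 = 48.7 kips.
Bearing: edge l_c = 0.7812, r_n = 40.78 kips; interior l_c = 2.312, r_n = 91.35 kips; R_n = 40.78 + 1·91.35 = 132.1 kips → 99.1 kips.
Block shear: A_gv = 3.375, A_nv = 2.25, A_nt = 0.8438 in²; R_n = min(0.6F_uA_nv, 0.6F_yA_gv) + U_bs·F_u·A_nt = 121.8 kips → 91.4 kips.
Bolt shear governs: 48.7 kips.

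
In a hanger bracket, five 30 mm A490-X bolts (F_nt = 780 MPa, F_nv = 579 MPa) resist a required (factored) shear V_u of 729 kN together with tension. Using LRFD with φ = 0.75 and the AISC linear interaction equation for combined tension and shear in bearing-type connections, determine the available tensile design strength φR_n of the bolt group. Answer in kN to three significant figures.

1710 kN

A_b = π·30²/4 = 706.9 mm²; f_rv = 729 × 1000 / (5 × 706.9) = 206.3 MPa.
F'_nt = 1.3 F_nt − (F_nt / φF_nv) f_rv = 1.3·780 − (780/(0.75·579))·206.3 = 643.5 MPa, capped at F_nt → F'_nt = 643.5 MPa.
R_n = F'_nt · A_b · n = 643.5 × 706.9 × 5 / 1000 = 2274 kN.
Design strength φR_n = 0.75 × 2274 = 1710 kN.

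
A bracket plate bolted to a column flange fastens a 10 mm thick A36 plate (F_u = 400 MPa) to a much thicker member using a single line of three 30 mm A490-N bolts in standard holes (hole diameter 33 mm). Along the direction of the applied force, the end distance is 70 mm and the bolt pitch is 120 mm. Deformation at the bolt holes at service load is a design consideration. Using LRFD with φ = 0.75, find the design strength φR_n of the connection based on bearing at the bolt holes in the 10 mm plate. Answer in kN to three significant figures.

625 kN

Per bolt r_n = 1.2 l_c t F_u ≤ 2.4 d t F_u; upper limit = 2.4 × 30 × 10 × 400 / 1000 = 288 kN.
Edge bolt: l_c = 70 − 33/2 = 53.5 mm → 1.2 × 53.5 × 10 × 400 / 1000 = 256.8 → r_n = 256.8 kN.
Interior bolts: l_c = 120 − 33 = 87 mm → 1.2 × 87 × 10 × 400 / 1000 = 417.6 → r_n = 288 kN.
R_n = 1 × 256.8 + 2 × 288 = 832.8 kN.
Design strength φR_n = 0.75 × 832.8 = 625 kN.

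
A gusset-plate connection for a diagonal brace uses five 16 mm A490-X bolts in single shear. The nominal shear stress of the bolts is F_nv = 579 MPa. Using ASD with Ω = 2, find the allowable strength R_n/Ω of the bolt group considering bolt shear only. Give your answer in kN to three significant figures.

291 kN

A_b = π × 16² / 4 = 201.1 mm².
R_n = F_nv · A_b · n · n_s = 579 × 201.1 × 5 × 1 / 1000 = 582.1 kN.
Allowable strength R_n/Ω = 582.1 / 2 = 291 kN.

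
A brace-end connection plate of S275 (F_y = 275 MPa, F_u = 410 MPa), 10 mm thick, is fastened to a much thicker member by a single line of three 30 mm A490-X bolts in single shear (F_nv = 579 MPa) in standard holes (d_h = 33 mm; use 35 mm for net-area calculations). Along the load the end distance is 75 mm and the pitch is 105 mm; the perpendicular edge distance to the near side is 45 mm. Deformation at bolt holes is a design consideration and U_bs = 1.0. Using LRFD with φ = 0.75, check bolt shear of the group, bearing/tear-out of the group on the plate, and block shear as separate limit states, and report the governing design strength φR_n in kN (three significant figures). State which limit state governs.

Bolt shear: A_b = π·30²/4 = 706.9 mm²; R_n = 579 × 706.9 × 3 × 1 / 1000 = 1228 kN → 0.75 × 1228 = 921 kN.
Bearing: edge l_c = 58.5, r_n = 287.8 kN; interior l_c = 72, r_n = 295.2 kN; R_n = 287.8 + 2·295.2 = 878.2 kN → 659 kN.
Block shear: A_gv = 2850, A_nv = 1975, A_nt = 275 mm²; R_n = min(0.6F_uA_nv, 0.6F_yA_gv) + U_bs·F_u·A_nt = 583 kN → 437 kN.
Block shear governs: 437 kN.

437 kN (block shear governs)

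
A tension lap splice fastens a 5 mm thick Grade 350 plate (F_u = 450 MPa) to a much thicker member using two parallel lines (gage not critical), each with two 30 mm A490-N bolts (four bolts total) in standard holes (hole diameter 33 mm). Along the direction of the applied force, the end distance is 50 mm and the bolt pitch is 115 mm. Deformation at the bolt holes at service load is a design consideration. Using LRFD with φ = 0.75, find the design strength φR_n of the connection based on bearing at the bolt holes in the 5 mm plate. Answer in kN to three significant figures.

Per bolt r_n = 1.2 l_c t F_u ≤ 2.4 d t F_u; upper limit = 2.4 × 30 × 5 × 450 / 1000 = 162 kN.
Edge bolt: l_c = 50 − 33/2 = 33.5 mm → 1.2 × 33.5 × 5 × 450 / 1000 = 90.45 → r_n = 90.45 kN.
Interior bolts: l_c = 115 − 33 = 82 mm → 1.2 × 82 × 5 × 450 / 1000 = 221.4 → r_n = 162 kN.
R_n = 2 × 90.45 + 2 × 162 = 504.9 kN.
Design strength φR_n = 0.75 × 504.9 = 379 kN.

379 kN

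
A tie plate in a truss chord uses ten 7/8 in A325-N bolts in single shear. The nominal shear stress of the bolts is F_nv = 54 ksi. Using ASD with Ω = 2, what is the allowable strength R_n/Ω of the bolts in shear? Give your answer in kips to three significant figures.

A_b = π × 0.875² / 4 = 0.6013 in².
R_n = F_nv · A_b · n · n_s = 54 × 0.6013 × 10 × 1 = 324.7 kips.
Allowable strength R_n/Ω = 324.7 / 2 = 162 kips.

162 kips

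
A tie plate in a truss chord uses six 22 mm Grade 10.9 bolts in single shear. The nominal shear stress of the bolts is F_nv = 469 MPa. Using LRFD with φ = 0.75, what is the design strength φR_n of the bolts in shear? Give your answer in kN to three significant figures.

A_b = π × 22² / 4 = 380.1 mm².
R_n = F_nv · A_b · n · n_s = 469 × 380.1 × 6 × 1 / 1000 = 1070 kN.
Design strength φR_n = 0.75 × 1070 = 802 kN.

802 kN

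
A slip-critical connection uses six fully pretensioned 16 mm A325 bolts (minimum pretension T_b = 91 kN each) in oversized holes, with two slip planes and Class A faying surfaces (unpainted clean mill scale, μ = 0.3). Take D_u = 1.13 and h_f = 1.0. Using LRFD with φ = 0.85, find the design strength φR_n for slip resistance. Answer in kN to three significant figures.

315 kN

R_n = μ · D_u · h_f · T_b · n_s · n_b = 0.3 × 1.13 × 1.0 × 91 × 2 × 6 = 370.2 kN.
Design strength φR_n = 0.85 × 370.2 = 315 kN.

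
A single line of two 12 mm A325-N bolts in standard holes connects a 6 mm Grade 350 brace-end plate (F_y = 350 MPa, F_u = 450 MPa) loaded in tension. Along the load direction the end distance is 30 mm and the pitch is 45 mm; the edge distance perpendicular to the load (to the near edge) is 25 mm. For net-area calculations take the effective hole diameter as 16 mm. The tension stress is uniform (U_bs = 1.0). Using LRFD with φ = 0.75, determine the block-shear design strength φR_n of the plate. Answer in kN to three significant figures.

Shear plane L_v = 30 + 1·45 = 75 mm; A_gv = 75 × 6 = 450 mm².
A_nv = (75 − 1.5·16) × 6 = 306 mm².
A_nt = (25 − 0.5·16) × 6 = 102 mm².
0.6 F_u A_nv = 82.62 kN; 0.6 F_y A_gv = 94.5 kN → shear rupture governs the shear term.
R_n = 82.62 + 1.0 × 450 × 102 / 1000 = 128.5 kN.
Design strength φR_n = 0.75 × 128.5 = 96.4 kN.

96.4 kN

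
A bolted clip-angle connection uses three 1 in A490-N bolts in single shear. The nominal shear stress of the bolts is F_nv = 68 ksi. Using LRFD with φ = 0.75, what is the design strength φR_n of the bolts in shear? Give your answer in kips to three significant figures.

120 kips

A_b = π × 1² / 4 = 0.7854 in².
R_n = F_nv · A_b · n · n_s = 68 × 0.7854 × 3 × 1 = 160.2 kips.
Design strength φR_n = 0.75 × 160.2 = 120 kips.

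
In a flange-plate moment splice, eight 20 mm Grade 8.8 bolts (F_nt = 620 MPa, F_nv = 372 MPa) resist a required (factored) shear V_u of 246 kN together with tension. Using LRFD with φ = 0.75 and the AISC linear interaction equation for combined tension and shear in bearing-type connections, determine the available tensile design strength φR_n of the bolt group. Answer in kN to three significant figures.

1110 kN

A_b = π·20²/4 = 314.2 mm²; f_rv = 246 × 1000 / (8 × 314.2) = 97.88 MPa.
F'_nt = 1.3 F_nt − (F_nt / φF_nv) f_rv = 1.3·620 − (620/(0.75·372))·97.88 = 588.5 MPa, capped at F_nt → F'_nt = 588.5 MPa.
R_n = F'_nt · A_b · n = 588.5 × 314.2 × 8 / 1000 = 1479 kN.
Design strength φR_n = 0.75 × 1479 = 1110 kN.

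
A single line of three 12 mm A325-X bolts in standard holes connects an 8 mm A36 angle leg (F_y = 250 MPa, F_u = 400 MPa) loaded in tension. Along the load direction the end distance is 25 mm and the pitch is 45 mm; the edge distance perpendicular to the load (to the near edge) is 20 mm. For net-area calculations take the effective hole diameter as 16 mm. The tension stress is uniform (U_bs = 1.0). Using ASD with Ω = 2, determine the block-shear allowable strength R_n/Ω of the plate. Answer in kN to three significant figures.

88.2 kN

Shear plane L_v = 25 + 2·45 = 115 mm; A_gv = 115 × 8 = 920 mm².
A_nv = (115 − 2.5·16) × 8 = 600 mm².
A_nt = (20 − 0.5·16) × 8 = 96 mm².
0.6 F_u A_nv = 144 kN; 0.6 F_y A_gv = 138 kN → shear yielding governs the shear term.
R_n = 138 + 1.0 × 400 × 96 / 1000 = 176.4 kN.
Allowable strength R_n/Ω = 176.4 / 2 = 88.2 kN.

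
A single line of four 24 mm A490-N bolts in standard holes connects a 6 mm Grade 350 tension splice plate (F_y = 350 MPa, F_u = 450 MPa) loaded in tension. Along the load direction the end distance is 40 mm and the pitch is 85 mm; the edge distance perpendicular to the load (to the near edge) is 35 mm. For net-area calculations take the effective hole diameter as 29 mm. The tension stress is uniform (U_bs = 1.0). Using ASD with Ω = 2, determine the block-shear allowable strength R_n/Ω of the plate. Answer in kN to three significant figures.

Shear plane L_v = 40 + 3·85 = 295 mm; A_gv = 295 × 6 = 1770 mm².
A_nv = (295 − 3.5·29) × 6 = 1161 mm².
A_nt = (35 − 0.5·29) × 6 = 123 mm².
0.6 F_u A_nv = 313.5 kN; 0.6 F_y A_gv = 371.7 kN → shear rupture governs the shear term.
R_n = 313.5 + 1.0 × 450 × 123 / 1000 = 368.8 kN.
Allowable strength R_n/Ω = 368.8 / 2 = 184 kN.

184 kN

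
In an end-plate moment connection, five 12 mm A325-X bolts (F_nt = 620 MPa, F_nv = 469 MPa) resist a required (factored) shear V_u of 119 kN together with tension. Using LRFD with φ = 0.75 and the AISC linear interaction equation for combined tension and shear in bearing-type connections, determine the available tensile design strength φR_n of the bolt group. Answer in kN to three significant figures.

A_b = π·12²/4 = 113.1 mm²; f_rv = 119 × 1000 / (5 × 113.1) = 210.4 MPa.
F'_nt = 1.3 F_nt − (F_nt / φF_nv) f_rv = 1.3·620 − (620/(0.75·469))·210.4 = 435.1 MPa, capped at F_nt → F'_nt = 435.1 MPa.
R_n = F'_nt · A_b · n = 435.1 × 113.1 × 5 / 1000 = 246 kN.
Design strength φR_n = 0.75 × 246 = 185 kN.

185 kN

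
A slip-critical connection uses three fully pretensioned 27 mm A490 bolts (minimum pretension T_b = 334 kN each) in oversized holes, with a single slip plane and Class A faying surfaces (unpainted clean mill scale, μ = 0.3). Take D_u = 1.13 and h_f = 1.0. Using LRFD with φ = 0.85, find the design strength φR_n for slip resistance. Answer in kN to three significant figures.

289 kN

R_n = μ · D_u · h_f · T_b · n_s · n_b = 0.3 × 1.13 × 1.0 × 334 × 1 × 3 = 339.7 kN.
Design strength φR_n = 0.85 × 339.7 = 289 kN.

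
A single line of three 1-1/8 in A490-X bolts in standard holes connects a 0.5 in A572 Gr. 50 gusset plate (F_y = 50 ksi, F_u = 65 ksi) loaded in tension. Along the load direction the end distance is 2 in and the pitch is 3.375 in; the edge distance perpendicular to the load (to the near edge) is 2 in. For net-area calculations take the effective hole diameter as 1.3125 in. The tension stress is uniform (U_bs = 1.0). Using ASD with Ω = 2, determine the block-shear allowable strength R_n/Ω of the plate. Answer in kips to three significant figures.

Shear plane L_v = 2 + 2·3.375 = 8.75 in; A_gv = 8.75 × 0.5 = 4.375 in².
A_nv = (8.75 − 2.5·1.3125) × 0.5 = 2.734 in².
A_nt = (2 − 0.5·1.3125) × 0.5 = 0.6719 in².
0.6 F_u A_nv = 106.6 kips; 0.6 F_y A_gv = 131.2 kips → shear rupture governs the shear term.
R_n = 106.6 + 1.0 × 65 × 0.6719 = 150.3 kips.
Allowable strength R_n/Ω = 150.3 / 2 = 75.2 kips.

75.2 kips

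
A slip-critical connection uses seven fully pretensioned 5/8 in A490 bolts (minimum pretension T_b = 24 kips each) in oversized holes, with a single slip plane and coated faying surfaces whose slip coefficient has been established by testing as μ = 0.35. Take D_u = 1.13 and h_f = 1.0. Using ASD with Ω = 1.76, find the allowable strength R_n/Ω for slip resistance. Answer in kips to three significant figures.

37.8 kips

R_n = μ · D_u · h_f · T_b · n_s · n_b = 0.35 × 1.13 × 1.0 × 24 × 1 × 7 = 66.44 kips.
Allowable strength R_n/Ω = 66.44 / 1.76 = 37.8 kips.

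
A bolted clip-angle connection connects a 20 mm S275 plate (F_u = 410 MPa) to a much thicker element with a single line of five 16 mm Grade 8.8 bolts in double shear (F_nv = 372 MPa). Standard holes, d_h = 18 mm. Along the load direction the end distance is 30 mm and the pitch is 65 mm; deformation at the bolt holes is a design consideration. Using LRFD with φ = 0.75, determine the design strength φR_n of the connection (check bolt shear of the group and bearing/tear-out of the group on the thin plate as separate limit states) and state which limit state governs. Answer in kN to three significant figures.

Bolt shear: A_b = π·16²/4 = 201.1 mm²; R_n = 372 × 201.1 × 5 × 2 / 1000 = 748 kN → 0.75 × 748 = 561 kN.
Bearing (1.2 l_c t F_u ≤ 2.4 d t F_u): upper limit = 2.4·16·20·410 / 1000 = 314.9 kN.
  Edge l_c = 30 − 18/2 = 21 → r_n = 206.6 kN; interior l_c = 65 − 18 = 47 → r_n = 314.9 kN.
  R_n,bearing = 1·206.6 + 4·314.9 = 1466 kN → 0.75 × 1466 = 1100 kN.
Bolt shear governs: 561 kN.

561 kN (bolt shear governs)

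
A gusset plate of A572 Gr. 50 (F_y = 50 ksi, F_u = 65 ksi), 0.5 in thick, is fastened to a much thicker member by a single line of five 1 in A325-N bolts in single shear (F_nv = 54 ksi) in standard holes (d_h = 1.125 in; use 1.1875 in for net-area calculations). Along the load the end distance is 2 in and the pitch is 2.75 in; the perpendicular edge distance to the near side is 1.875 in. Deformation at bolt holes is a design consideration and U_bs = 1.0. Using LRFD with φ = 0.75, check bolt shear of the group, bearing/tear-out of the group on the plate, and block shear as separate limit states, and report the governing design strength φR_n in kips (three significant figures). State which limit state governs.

Bolt shear: A_b = π·1²/4 = 0.7854 in²; R_n = 54 × 0.7854 × 5 × 1 = 212.1 kips → 0.75 × 212.1 = 159 kips.
Bearing: edge l_c = 1.438, r_n = 56.06 kips; interior l_c = 1.625, r_n = 63.38 kips; R_n = 56.06 + 4·63.38 = 309.6 kips → 232 kips.
Block shear: A_gv = 6.5, A_nv = 3.828, A_nt = 0.6406 in²; R_n = min(0.6F_uA_nv, 0.6F_yA_gv) + U_bs·F_u·A_nt = 190.9 kips → 143 kips.
Block shear governs: 143 kips.

143 kips (block shear governs)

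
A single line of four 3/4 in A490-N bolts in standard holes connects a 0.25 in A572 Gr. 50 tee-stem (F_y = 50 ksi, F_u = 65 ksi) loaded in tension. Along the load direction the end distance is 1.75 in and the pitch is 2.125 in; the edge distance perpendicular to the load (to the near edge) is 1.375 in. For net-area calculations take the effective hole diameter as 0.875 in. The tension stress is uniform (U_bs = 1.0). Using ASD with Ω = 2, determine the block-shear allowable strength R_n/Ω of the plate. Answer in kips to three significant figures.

32.3 kips

Shear plane L_v = 1.75 + 3·2.125 = 8.125 in; A_gv = 8.125 × 0.25 = 2.031 in².
A_nv = (8.125 − 3.5·0.875) × 0.25 = 1.266 in².
A_nt = (1.375 − 0.5·0.875) × 0.25 = 0.2344 in².
0.6 F_u A_nv = 49.36 kips; 0.6 F_y A_gv = 60.94 kips → shear rupture governs the shear term.
R_n = 49.36 + 1.0 × 65 × 0.2344 = 64.59 kips.
Allowable strength R_n/Ω = 64.59 / 2 = 32.3 kips.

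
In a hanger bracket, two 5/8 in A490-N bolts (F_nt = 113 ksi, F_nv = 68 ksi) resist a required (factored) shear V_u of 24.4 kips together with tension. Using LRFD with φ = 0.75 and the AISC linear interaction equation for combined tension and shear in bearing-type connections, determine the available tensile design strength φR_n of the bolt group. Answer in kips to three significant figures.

A_b = π·0.625²/4 = 0.3068 in²; f_rv = 24.4 / (2 × 0.3068) = 39.77 ksi.
F'_nt = 1.3 F_nt − (F_nt / φF_nv) f_rv = 1.3·113 − (113/(0.75·68))·39.77 = 58.79 ksi, capped at F_nt → F'_nt = 58.79 ksi.
R_n = F'_nt · A_b · n = 58.79 × 0.3068 × 2 = 36.07 kips.
Design strength φR_n = 0.75 × 36.07 = 27.1 kips.

27.1 kips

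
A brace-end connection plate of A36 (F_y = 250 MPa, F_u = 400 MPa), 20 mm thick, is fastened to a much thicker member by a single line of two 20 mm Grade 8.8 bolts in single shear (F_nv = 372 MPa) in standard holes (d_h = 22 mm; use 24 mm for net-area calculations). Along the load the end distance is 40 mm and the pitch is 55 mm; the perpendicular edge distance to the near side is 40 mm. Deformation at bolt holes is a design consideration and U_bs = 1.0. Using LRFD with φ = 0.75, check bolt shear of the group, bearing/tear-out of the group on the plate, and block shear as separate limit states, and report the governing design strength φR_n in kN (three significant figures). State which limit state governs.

175 kN (bolt shear governs)

Bolt shear: A_b = π·20²/4 = 314.2 mm²; R_n = 372 × 314.2 × 2 × 1 / 1000 = 233.7 kN → 0.75 × 233.7 = 175 kN.
Bearing: edge l_c = 29, r_n = 278.4 kN; interior l_c = 33, r_n = 316.8 kN; R_n = 278.4 + 1·316.8 = 595.2 kN → 446 kN.
Block shear: A_gv = 1900, A_nv = 1180, A_nt = 560 mm²; R_n = min(0.6F_uA_nv, 0.6F_yA_gv) + U_bs·F_u·A_nt = 507.2 kN → 380 kN.
Bolt shear governs: 175 kN.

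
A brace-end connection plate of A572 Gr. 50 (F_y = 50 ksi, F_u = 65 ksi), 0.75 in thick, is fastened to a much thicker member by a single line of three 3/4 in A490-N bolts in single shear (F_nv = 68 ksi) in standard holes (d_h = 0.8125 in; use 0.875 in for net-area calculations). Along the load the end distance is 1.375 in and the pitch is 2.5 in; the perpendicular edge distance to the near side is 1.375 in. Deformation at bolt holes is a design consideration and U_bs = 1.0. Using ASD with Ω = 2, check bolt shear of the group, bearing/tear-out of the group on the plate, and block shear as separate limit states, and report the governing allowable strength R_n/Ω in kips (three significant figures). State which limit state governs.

45.1 kips (bolt shear governs)

Bolt shear: A_b = π·0.75²/4 = 0.4418 in²; R_n = 68 × 0.4418 × 3 × 1 = 90.12 kips → 90.12 / 2 = 45.1 kips.
Bearing: edge l_c = 0.9688, r_n = 56.67 kips; interior l_c = 1.688, r_n = 87.75 kips; R_n = 56.67 + 2·87.75 = 232.2 kips → 116 kips.
Block shear: A_gv = 4.781, A_nv = 3.141, A_nt = 0.7031 in²; R_n = min(0.6F_uA_nv, 0.6F_yA_gv) + U_bs·F_u·A_nt = 168.2 kips → 84.1 kips.
Bolt shear governs: 45.1 kips.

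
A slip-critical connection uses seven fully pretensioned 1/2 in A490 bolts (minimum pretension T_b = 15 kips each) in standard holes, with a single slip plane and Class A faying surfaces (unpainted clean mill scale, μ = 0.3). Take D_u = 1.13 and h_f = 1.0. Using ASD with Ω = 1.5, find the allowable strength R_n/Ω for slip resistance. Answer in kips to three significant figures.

23.7 kips

R_n = μ · D_u · h_f · T_b · n_s · n_b = 0.3 × 1.13 × 1.0 × 15 × 1 × 7 = 35.59 kips.
Allowable strength R_n/Ω = 35.59 / 1.5 = 23.7 kips.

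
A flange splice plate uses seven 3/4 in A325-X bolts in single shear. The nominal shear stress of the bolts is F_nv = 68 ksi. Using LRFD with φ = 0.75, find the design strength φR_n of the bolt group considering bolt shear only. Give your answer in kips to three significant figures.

A_b = π × 0.75² / 4 = 0.4418 in².
R_n = F_nv · A_b · n · n_s = 68 × 0.4418 × 7 × 1 = 210.3 kips.
Design strength φR_n = 0.75 × 210.3 = 158 kips.

158 kips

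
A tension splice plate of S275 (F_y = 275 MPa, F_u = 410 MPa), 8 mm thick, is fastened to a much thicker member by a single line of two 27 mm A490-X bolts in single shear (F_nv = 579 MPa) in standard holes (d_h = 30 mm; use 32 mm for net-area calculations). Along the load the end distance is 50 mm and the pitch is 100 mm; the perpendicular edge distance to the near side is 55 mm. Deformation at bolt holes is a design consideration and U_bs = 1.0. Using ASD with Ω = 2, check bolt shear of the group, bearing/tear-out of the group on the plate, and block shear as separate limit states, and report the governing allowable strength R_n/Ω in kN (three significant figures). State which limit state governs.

Bolt shear: A_b = π·27²/4 = 572.6 mm²; R_n = 579 × 572.6 × 2 × 1 / 1000 = 663 kN → 663 / 2 = 332 kN.
Bearing: edge l_c = 35, r_n = 137.8 kN; interior l_c = 70, r_n = 212.5 kN; R_n = 137.8 + 1·212.5 = 350.3 kN → 175 kN.
Block shear: A_gv = 1200, A_nv = 816, A_nt = 312 mm²; R_n = min(0.6F_uA_nv, 0.6F_yA_gv) + U_bs·F_u·A_nt = 325.9 kN → 163 kN.
Block shear governs: 163 kN.

163 kN (block shear governs)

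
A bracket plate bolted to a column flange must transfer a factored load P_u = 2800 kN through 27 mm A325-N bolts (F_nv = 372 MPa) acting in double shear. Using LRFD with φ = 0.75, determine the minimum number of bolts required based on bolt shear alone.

A_b = π·27²/4 = 572.6 mm².
Per-bolt design strength φR_n = 0.75 × 372 × 572.6 × 2 / 1000 = 319.5 kN.
n ≥ 2800 / 319.5 = 8.764 → use 9 bolts.

9 bolts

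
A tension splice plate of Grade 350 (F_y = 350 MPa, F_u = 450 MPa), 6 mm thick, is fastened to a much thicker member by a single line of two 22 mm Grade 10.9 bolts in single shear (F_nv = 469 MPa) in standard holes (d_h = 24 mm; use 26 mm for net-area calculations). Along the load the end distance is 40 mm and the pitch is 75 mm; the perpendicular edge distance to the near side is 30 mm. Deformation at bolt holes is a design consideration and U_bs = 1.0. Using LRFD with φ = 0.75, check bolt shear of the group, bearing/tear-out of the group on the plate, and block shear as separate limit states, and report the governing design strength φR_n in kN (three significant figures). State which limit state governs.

Bolt shear: A_b = π·22²/4 = 380.1 mm²; R_n = 469 × 380.1 × 2 × 1 / 1000 = 356.6 kN → 0.75 × 356.6 = 267 kN.
Bearing: edge l_c = 28, r_n = 90.72 kN; interior l_c = 51, r_n = 142.6 kN; R_n = 90.72 + 1·142.6 = 233.3 kN → 175 kN.
Block shear: A_gv = 690, A_nv = 456, A_nt = 102 mm²; R_n = min(0.6F_uA_nv, 0.6F_yA_gv) + U_bs·F_u·A_nt = 169 kN → 127 kN.
Block shear governs: 127 kN.

127 kN (block shear governs)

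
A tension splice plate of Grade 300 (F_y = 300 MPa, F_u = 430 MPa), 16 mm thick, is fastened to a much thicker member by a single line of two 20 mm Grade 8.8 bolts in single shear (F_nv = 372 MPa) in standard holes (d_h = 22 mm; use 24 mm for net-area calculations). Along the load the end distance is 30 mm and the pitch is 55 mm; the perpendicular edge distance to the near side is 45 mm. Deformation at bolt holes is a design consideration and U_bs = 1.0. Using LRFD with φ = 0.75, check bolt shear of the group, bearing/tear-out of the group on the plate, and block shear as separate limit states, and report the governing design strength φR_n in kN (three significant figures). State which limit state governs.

175 kN (bolt shear governs)

Bolt shear: A_b = π·20²/4 = 314.2 mm²; R_n = 372 × 314.2 × 2 × 1 / 1000 = 233.7 kN → 0.75 × 233.7 = 175 kN.
Bearing: edge l_c = 19, r_n = 156.9 kN; interior l_c = 33, r_n = 272.4 kN; R_n = 156.9 + 1·272.4 = 429.3 kN → 322 kN.
Block shear: A_gv = 1360, A_nv = 784, A_nt = 528 mm²; R_n = min(0.6F_uA_nv, 0.6F_yA_gv) + U_bs·F_u·A_nt = 429.3 kN → 322 kN.
Bolt shear governs: 175 kN.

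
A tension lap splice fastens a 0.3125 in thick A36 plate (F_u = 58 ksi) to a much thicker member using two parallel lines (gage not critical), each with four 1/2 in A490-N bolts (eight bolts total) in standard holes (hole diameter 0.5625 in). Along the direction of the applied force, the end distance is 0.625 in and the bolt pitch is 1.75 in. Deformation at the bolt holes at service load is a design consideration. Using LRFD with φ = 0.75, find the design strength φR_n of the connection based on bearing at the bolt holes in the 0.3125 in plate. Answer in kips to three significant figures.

Per bolt r_n = 1.2 l_c t F_u ≤ 2.4 d t F_u; upper limit = 2.4 × 0.5 × 0.3125 × 58 = 21.75 kips.
Edge bolt: l_c = 0.625 − 0.5625/2 = 0.3438 in → 1.2 × 0.3438 × 0.3125 × 58 = 7.477 → r_n = 7.477 kips.
Interior bolts: l_c = 1.75 − 0.5625 = 1.188 in → 1.2 × 1.188 × 0.3125 × 58 = 25.83 → r_n = 21.75 kips.
R_n = 2 × 7.477 + 6 × 21.75 = 145.5 kips.
Design strength φR_n = 0.75 × 145.5 = 109 kips.

109 kips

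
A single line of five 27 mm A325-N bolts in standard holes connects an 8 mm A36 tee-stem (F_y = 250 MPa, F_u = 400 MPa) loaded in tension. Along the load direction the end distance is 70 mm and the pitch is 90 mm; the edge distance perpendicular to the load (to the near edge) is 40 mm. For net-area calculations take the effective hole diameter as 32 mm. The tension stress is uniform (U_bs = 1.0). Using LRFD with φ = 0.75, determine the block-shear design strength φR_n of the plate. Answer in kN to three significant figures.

Shear plane L_v = 70 + 4·90 = 430 mm; A_gv = 430 × 8 = 3440 mm².
A_nv = (430 − 4.5·32) × 8 = 2288 mm².
A_nt = (40 − 0.5·32) × 8 = 192 mm².
0.6 F_u A_nv = 549.1 kN; 0.6 F_y A_gv = 516 kN → shear yielding governs the shear term.
R_n = 516 + 1.0 × 400 × 192 / 1000 = 592.8 kN.
Design strength φR_n = 0.75 × 592.8 = 445 kN.

445 kN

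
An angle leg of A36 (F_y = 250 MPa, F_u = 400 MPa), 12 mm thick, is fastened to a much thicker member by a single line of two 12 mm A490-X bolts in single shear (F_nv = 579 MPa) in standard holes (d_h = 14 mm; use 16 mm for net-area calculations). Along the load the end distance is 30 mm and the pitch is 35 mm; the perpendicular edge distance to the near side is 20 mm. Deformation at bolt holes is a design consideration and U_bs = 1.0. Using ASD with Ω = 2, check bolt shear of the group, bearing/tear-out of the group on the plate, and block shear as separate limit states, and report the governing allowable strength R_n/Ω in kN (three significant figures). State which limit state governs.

65.5 kN (bolt shear governs)

Bolt shear: A_b = π·12²/4 = 113.1 mm²; R_n = 579 × 113.1 × 2 × 1 / 1000 = 131 kN → 131 / 2 = 65.5 kN.
Bearing: edge l_c = 23, r_n = 132.5 kN; interior l_c = 21, r_n = 121 kN; R_n = 132.5 + 1·121 = 253.4 kN → 127 kN.
Block shear: A_gv = 780, A_nv = 492, A_nt = 144 mm²; R_n = min(0.6F_uA_nv, 0.6F_yA_gv) + U_bs·F_u·A_nt = 174.6 kN → 87.3 kN.
Bolt shear governs: 65.5 kN.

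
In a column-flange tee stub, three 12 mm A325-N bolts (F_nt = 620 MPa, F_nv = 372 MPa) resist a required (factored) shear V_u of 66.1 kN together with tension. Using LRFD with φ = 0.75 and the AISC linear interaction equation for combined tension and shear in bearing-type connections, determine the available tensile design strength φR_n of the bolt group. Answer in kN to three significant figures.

94.9 kN

A_b = π·12²/4 = 113.1 mm²; f_rv = 66.1 × 1000 / (3 × 113.1) = 194.8 MPa.
F'_nt = 1.3 F_nt − (F_nt / φF_nv) f_rv = 1.3·620 − (620/(0.75·372))·194.8 = 373.1 MPa, capped at F_nt → F'_nt = 373.1 MPa.
R_n = F'_nt · A_b · n = 373.1 × 113.1 × 3 / 1000 = 126.6 kN.
Design strength φR_n = 0.75 × 126.6 = 94.9 kN.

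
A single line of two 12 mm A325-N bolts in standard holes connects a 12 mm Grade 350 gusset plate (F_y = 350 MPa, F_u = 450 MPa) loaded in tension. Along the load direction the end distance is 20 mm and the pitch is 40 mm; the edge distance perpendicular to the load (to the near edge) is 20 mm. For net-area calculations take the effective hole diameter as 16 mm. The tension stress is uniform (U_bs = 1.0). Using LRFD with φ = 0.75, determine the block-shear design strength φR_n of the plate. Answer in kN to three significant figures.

Shear plane L_v = 20 + 1·40 = 60 mm; A_gv = 60 × 12 = 720 mm².
A_nv = (60 − 1.5·16) × 12 = 432 mm².
A_nt = (20 − 0.5·16) × 12 = 144 mm².
0.6 F_u A_nv = 116.6 kN; 0.6 F_y A_gv = 151.2 kN → shear rupture governs the shear term.
R_n = 116.6 + 1.0 × 450 × 144 / 1000 = 181.4 kN.
Design strength φR_n = 0.75 × 181.4 = 136 kN.

136 kN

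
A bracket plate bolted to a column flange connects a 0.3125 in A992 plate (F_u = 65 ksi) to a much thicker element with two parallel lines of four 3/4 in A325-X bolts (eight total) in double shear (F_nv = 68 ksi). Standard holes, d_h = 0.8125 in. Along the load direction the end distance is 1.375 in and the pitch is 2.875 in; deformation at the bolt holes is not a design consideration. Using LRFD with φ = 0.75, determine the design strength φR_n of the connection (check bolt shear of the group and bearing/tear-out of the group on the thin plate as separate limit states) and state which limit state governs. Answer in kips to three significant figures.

250 kips (bearing governs)

Bolt shear: A_b = π·0.75²/4 = 0.4418 in²; R_n = 68 × 0.4418 × 8 × 2 = 480.7 kips → 0.75 × 480.7 = 360 kips.
Bearing (1.5 l_c t F_u ≤ 3.0 d t F_u): upper limit = 3.0·0.75·0.3125·65 = 45.7 kips.
  Edge l_c = 1.375 − 0.8125/2 = 0.9688 → r_n = 29.52 kips; interior l_c = 2.875 − 0.8125 = 2.062 → r_n = 45.7 kips.
  R_n,bearing = 2·29.52 + 6·45.7 = 333.3 kips → 0.75 × 333.3 = 250 kips.
Bearing governs: 250 kips.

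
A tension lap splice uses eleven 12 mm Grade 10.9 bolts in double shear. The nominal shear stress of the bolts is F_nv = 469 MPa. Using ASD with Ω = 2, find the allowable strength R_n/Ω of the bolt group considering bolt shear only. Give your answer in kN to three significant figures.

583 kN

A_b = π × 12² / 4 = 113.1 mm².
R_n = F_nv · A_b · n · n_s = 469 × 113.1 × 11 × 2 / 1000 = 1167 kN.
Allowable strength R_n/Ω = 1167 / 2 = 583 kN.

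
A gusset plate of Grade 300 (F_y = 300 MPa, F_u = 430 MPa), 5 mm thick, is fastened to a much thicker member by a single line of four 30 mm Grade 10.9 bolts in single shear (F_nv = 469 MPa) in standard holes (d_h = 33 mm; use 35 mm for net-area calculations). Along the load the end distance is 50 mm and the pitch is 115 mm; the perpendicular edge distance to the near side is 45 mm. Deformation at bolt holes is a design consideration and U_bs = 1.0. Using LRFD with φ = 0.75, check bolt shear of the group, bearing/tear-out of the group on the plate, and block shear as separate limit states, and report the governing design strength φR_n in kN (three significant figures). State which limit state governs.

Bolt shear: A_b = π·30²/4 = 706.9 mm²; R_n = 469 × 706.9 × 4 × 1 / 1000 = 1326 kN → 0.75 × 1326 = 995 kN.
Bearing: edge l_c = 33.5, r_n = 86.43 kN; interior l_c = 82, r_n = 154.8 kN; R_n = 86.43 + 3·154.8 = 550.8 kN → 413 kN.
Block shear: A_gv = 1975, A_nv = 1362, A_nt = 137.5 mm²; R_n = min(0.6F_uA_nv, 0.6F_yA_gv) + U_bs·F_u·A_nt = 410.7 kN → 308 kN.
Block shear governs: 308 kN.

308 kN (block shear governs)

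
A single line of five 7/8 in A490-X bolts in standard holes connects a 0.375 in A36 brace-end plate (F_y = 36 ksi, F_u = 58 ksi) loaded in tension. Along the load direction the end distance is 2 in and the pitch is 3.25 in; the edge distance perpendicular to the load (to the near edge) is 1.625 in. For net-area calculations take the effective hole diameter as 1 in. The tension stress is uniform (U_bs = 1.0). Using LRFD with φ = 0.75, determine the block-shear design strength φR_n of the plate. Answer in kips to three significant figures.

109 kips

Shear plane L_v = 2 + 4·3.25 = 15 in; A_gv = 15 × 0.375 = 5.625 in².
A_nv = (15 − 4.5·1) × 0.375 = 3.938 in².
A_nt = (1.625 − 0.5·1) × 0.375 = 0.4219 in².
0.6 F_u A_nv = 137 kips; 0.6 F_y A_gv = 121.5 kips → shear yielding governs the shear term.
R_n = 121.5 + 1.0 × 58 × 0.4219 = 146 kips.
Design strength φR_n = 0.75 × 146 = 109 kips.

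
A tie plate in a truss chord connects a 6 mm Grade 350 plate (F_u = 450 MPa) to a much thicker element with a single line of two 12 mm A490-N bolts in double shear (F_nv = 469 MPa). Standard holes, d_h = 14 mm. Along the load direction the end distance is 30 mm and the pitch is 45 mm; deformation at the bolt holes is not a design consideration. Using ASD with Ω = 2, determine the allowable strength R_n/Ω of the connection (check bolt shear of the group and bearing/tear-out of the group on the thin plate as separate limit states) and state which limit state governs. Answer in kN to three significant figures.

Bolt shear: A_b = π·12²/4 = 113.1 mm²; R_n = 469 × 113.1 × 2 × 2 / 1000 = 212.2 kN → 212.2 / 2 = 106 kN.
Bearing (1.5 l_c t F_u ≤ 3.0 d t F_u): upper limit = 3.0·12·6·450 / 1000 = 97.2 kN.
  Edge l_c = 30 − 14/2 = 23 → r_n = 93.15 kN; interior l_c = 45 − 14 = 31 → r_n = 97.2 kN.
  R_n,bearing = 1·93.15 + 1·97.2 = 190.4 kN → 190.4 / 2 = 95.2 kN.
Bearing governs: 95.2 kN.

95.2 kN (bearing governs)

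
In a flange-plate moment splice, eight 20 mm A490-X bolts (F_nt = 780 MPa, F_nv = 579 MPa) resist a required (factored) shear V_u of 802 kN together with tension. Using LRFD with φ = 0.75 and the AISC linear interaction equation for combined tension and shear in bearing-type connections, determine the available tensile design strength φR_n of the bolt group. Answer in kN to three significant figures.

831 kN

A_b = π·20²/4 = 314.2 mm²; f_rv = 802 × 1000 / (8 × 314.2) = 319.1 MPa.
F'_nt = 1.3 F_nt − (F_nt / φF_nv) f_rv = 1.3·780 − (780/(0.75·579))·319.1 = 440.8 MPa, capped at F_nt → F'_nt = 440.8 MPa.
R_n = F'_nt · A_b · n = 440.8 × 314.2 × 8 / 1000 = 1108 kN.
Design strength φR_n = 0.75 × 1108 = 831 kN.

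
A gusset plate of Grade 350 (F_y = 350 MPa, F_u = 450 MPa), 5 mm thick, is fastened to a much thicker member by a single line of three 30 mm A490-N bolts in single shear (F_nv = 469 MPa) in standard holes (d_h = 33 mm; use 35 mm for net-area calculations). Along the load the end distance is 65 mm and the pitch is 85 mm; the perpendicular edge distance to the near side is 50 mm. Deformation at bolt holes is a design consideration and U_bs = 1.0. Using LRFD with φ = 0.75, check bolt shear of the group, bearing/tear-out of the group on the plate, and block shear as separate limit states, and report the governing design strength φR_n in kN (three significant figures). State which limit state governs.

204 kN (block shear governs)

Bolt shear: A_b = π·30²/4 = 706.9 mm²; R_n = 469 × 706.9 × 3 × 1 / 1000 = 994.5 kN → 0.75 × 994.5 = 746 kN.
Bearing: edge l_c = 48.5, r_n = 130.9 kN; interior l_c = 52, r_n = 140.4 kN; R_n = 130.9 + 2·140.4 = 411.8 kN → 309 kN.
Block shear: A_gv = 1175, A_nv = 737.5, A_nt = 162.5 mm²; R_n = min(0.6F_uA_nv, 0.6F_yA_gv) + U_bs·F_u·A_nt = 272.2 kN → 204 kN.
Block shear governs: 204 kN.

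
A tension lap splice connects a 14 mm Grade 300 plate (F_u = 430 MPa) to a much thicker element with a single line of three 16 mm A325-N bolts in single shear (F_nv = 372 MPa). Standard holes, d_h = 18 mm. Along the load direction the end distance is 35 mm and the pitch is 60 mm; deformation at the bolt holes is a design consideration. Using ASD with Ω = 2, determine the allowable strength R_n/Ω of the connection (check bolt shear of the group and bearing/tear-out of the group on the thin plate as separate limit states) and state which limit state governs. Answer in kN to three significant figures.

Bolt shear: A_b = π·16²/4 = 201.1 mm²; R_n = 372 × 201.1 × 3 × 1 / 1000 = 224.4 kN → 224.4 / 2 = 112 kN.
Bearing (1.2 l_c t F_u ≤ 2.4 d t F_u): upper limit = 2.4·16·14·430 / 1000 = 231.2 kN.
  Edge l_c = 35 − 18/2 = 26 → r_n = 187.8 kN; interior l_c = 60 − 18 = 42 → r_n = 231.2 kN.
  R_n,bearing = 1·187.8 + 2·231.2 = 650.2 kN → 650.2 / 2 = 325 kN.
Bolt shear governs: 112 kN.

112 kN (bolt shear governs)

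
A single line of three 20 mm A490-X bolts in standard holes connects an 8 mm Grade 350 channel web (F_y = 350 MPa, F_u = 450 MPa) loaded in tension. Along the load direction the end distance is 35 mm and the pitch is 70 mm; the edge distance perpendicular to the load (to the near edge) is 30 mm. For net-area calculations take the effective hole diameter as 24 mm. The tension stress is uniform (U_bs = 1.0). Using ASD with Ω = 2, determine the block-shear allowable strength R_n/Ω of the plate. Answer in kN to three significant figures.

157 kN

Shear plane L_v = 35 + 2·70 = 175 mm; A_gv = 175 × 8 = 1400 mm².
A_nv = (175 − 2.5·24) × 8 = 920 mm².
A_nt = (30 − 0.5·24) × 8 = 144 mm².
0.6 F_u A_nv = 248.4 kN; 0.6 F_y A_gv = 294 kN → shear rupture governs the shear term.
R_n = 248.4 + 1.0 × 450 × 144 / 1000 = 313.2 kN.
Allowable strength R_n/Ω = 313.2 / 2 = 157 kN.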